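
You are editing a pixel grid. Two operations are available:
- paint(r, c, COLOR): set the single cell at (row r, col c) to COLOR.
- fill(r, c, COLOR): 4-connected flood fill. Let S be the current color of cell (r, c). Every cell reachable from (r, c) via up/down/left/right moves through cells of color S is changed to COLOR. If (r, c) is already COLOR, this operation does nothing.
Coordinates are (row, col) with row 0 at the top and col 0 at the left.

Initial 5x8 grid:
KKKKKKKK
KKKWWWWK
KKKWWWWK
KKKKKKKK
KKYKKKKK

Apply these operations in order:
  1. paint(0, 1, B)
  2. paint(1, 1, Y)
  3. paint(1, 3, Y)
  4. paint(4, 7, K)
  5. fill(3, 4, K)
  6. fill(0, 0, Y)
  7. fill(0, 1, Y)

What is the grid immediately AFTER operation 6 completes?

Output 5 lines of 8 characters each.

After op 1 paint(0,1,B):
KBKKKKKK
KKKWWWWK
KKKWWWWK
KKKKKKKK
KKYKKKKK
After op 2 paint(1,1,Y):
KBKKKKKK
KYKWWWWK
KKKWWWWK
KKKKKKKK
KKYKKKKK
After op 3 paint(1,3,Y):
KBKKKKKK
KYKYWWWK
KKKWWWWK
KKKKKKKK
KKYKKKKK
After op 4 paint(4,7,K):
KBKKKKKK
KYKYWWWK
KKKWWWWK
KKKKKKKK
KKYKKKKK
After op 5 fill(3,4,K) [0 cells changed]:
KBKKKKKK
KYKYWWWK
KKKWWWWK
KKKKKKKK
KKYKKKKK
After op 6 fill(0,0,Y) [29 cells changed]:
YBYYYYYY
YYYYWWWY
YYYWWWWY
YYYYYYYY
YYYYYYYY

Answer: YBYYYYYY
YYYYWWWY
YYYWWWWY
YYYYYYYY
YYYYYYYY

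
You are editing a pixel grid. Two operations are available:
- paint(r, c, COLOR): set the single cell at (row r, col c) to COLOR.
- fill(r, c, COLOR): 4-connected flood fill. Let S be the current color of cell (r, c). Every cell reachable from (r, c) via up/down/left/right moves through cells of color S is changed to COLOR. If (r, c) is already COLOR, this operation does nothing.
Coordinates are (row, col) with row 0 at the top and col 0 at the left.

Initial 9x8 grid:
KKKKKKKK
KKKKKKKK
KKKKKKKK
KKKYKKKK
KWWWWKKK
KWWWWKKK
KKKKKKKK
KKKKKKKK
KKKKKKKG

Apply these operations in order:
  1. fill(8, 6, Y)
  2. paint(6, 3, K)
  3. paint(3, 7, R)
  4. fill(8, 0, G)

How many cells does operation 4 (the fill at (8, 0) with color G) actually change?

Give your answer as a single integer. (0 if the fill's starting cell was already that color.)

After op 1 fill(8,6,Y) [62 cells changed]:
YYYYYYYY
YYYYYYYY
YYYYYYYY
YYYYYYYY
YWWWWYYY
YWWWWYYY
YYYYYYYY
YYYYYYYY
YYYYYYYG
After op 2 paint(6,3,K):
YYYYYYYY
YYYYYYYY
YYYYYYYY
YYYYYYYY
YWWWWYYY
YWWWWYYY
YYYKYYYY
YYYYYYYY
YYYYYYYG
After op 3 paint(3,7,R):
YYYYYYYY
YYYYYYYY
YYYYYYYY
YYYYYYYR
YWWWWYYY
YWWWWYYY
YYYKYYYY
YYYYYYYY
YYYYYYYG
After op 4 fill(8,0,G) [61 cells changed]:
GGGGGGGG
GGGGGGGG
GGGGGGGG
GGGGGGGR
GWWWWGGG
GWWWWGGG
GGGKGGGG
GGGGGGGG
GGGGGGGG

Answer: 61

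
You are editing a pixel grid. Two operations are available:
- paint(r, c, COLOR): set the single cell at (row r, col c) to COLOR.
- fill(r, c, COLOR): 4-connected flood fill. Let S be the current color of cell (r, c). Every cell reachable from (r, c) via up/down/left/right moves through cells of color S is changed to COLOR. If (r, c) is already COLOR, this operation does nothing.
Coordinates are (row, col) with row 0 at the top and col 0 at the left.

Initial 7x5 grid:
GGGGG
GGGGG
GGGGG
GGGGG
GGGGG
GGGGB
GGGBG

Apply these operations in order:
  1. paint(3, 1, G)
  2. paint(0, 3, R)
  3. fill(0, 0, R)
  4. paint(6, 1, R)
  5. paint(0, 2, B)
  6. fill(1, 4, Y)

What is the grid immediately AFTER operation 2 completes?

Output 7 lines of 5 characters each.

Answer: GGGRG
GGGGG
GGGGG
GGGGG
GGGGG
GGGGB
GGGBG

Derivation:
After op 1 paint(3,1,G):
GGGGG
GGGGG
GGGGG
GGGGG
GGGGG
GGGGB
GGGBG
After op 2 paint(0,3,R):
GGGRG
GGGGG
GGGGG
GGGGG
GGGGG
GGGGB
GGGBG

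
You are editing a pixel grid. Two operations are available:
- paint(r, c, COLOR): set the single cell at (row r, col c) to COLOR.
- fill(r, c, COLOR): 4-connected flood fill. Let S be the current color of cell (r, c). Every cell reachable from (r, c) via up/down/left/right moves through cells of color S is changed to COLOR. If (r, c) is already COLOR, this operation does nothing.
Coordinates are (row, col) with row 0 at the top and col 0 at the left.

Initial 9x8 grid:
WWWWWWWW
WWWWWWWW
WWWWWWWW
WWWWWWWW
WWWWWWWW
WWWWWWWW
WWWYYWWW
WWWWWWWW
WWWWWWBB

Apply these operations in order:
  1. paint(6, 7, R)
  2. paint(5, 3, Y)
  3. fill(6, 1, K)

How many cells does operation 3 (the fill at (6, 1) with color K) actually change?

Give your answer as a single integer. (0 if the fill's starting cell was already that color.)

After op 1 paint(6,7,R):
WWWWWWWW
WWWWWWWW
WWWWWWWW
WWWWWWWW
WWWWWWWW
WWWWWWWW
WWWYYWWR
WWWWWWWW
WWWWWWBB
After op 2 paint(5,3,Y):
WWWWWWWW
WWWWWWWW
WWWWWWWW
WWWWWWWW
WWWWWWWW
WWWYWWWW
WWWYYWWR
WWWWWWWW
WWWWWWBB
After op 3 fill(6,1,K) [66 cells changed]:
KKKKKKKK
KKKKKKKK
KKKKKKKK
KKKKKKKK
KKKKKKKK
KKKYKKKK
KKKYYKKR
KKKKKKKK
KKKKKKBB

Answer: 66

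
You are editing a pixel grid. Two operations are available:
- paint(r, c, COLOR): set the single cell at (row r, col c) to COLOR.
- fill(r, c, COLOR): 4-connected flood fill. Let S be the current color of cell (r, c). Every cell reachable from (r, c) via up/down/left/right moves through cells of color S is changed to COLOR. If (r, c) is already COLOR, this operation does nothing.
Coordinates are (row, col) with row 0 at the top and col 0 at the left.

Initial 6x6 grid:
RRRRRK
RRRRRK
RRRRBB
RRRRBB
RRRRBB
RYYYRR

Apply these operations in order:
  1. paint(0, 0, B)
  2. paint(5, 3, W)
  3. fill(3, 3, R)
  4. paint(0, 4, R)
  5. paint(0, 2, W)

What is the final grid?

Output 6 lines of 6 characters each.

After op 1 paint(0,0,B):
BRRRRK
RRRRRK
RRRRBB
RRRRBB
RRRRBB
RYYYRR
After op 2 paint(5,3,W):
BRRRRK
RRRRRK
RRRRBB
RRRRBB
RRRRBB
RYYWRR
After op 3 fill(3,3,R) [0 cells changed]:
BRRRRK
RRRRRK
RRRRBB
RRRRBB
RRRRBB
RYYWRR
After op 4 paint(0,4,R):
BRRRRK
RRRRRK
RRRRBB
RRRRBB
RRRRBB
RYYWRR
After op 5 paint(0,2,W):
BRWRRK
RRRRRK
RRRRBB
RRRRBB
RRRRBB
RYYWRR

Answer: BRWRRK
RRRRRK
RRRRBB
RRRRBB
RRRRBB
RYYWRR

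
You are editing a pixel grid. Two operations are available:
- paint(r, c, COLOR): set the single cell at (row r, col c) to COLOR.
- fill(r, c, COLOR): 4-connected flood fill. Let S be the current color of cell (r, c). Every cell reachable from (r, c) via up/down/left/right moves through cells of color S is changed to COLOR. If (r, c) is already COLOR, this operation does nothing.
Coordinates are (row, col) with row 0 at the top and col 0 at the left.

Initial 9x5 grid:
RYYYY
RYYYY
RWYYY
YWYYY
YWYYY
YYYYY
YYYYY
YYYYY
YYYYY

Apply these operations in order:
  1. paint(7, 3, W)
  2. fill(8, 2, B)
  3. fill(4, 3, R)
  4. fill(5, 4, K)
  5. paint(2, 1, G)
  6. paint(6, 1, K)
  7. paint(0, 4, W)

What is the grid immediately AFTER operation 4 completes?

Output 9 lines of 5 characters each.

After op 1 paint(7,3,W):
RYYYY
RYYYY
RWYYY
YWYYY
YWYYY
YYYYY
YYYYY
YYYWY
YYYYY
After op 2 fill(8,2,B) [38 cells changed]:
RBBBB
RBBBB
RWBBB
BWBBB
BWBBB
BBBBB
BBBBB
BBBWB
BBBBB
After op 3 fill(4,3,R) [38 cells changed]:
RRRRR
RRRRR
RWRRR
RWRRR
RWRRR
RRRRR
RRRRR
RRRWR
RRRRR
After op 4 fill(5,4,K) [41 cells changed]:
KKKKK
KKKKK
KWKKK
KWKKK
KWKKK
KKKKK
KKKKK
KKKWK
KKKKK

Answer: KKKKK
KKKKK
KWKKK
KWKKK
KWKKK
KKKKK
KKKKK
KKKWK
KKKKK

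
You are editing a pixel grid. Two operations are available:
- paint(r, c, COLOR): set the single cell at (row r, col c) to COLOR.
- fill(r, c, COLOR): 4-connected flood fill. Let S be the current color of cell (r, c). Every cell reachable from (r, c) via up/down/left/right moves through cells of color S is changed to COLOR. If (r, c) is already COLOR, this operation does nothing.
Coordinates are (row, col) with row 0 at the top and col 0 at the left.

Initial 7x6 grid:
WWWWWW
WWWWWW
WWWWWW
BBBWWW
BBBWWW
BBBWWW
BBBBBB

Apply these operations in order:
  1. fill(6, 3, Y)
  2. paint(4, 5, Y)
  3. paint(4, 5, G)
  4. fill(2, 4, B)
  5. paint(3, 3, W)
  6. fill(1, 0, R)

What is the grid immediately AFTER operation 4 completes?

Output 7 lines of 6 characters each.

After op 1 fill(6,3,Y) [15 cells changed]:
WWWWWW
WWWWWW
WWWWWW
YYYWWW
YYYWWW
YYYWWW
YYYYYY
After op 2 paint(4,5,Y):
WWWWWW
WWWWWW
WWWWWW
YYYWWW
YYYWWY
YYYWWW
YYYYYY
After op 3 paint(4,5,G):
WWWWWW
WWWWWW
WWWWWW
YYYWWW
YYYWWG
YYYWWW
YYYYYY
After op 4 fill(2,4,B) [26 cells changed]:
BBBBBB
BBBBBB
BBBBBB
YYYBBB
YYYBBG
YYYBBB
YYYYYY

Answer: BBBBBB
BBBBBB
BBBBBB
YYYBBB
YYYBBG
YYYBBB
YYYYYY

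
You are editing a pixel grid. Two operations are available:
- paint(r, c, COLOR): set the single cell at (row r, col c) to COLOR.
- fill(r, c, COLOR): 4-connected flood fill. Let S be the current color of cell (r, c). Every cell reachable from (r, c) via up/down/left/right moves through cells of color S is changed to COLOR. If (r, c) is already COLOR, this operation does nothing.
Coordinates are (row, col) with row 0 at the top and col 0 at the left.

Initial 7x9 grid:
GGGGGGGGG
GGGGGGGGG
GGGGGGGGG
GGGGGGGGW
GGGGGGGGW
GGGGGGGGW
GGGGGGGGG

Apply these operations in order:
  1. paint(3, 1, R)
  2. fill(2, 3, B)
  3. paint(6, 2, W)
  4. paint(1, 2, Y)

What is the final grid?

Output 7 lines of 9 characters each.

Answer: BBBBBBBBB
BBYBBBBBB
BBBBBBBBB
BRBBBBBBW
BBBBBBBBW
BBBBBBBBW
BBWBBBBBB

Derivation:
After op 1 paint(3,1,R):
GGGGGGGGG
GGGGGGGGG
GGGGGGGGG
GRGGGGGGW
GGGGGGGGW
GGGGGGGGW
GGGGGGGGG
After op 2 fill(2,3,B) [59 cells changed]:
BBBBBBBBB
BBBBBBBBB
BBBBBBBBB
BRBBBBBBW
BBBBBBBBW
BBBBBBBBW
BBBBBBBBB
After op 3 paint(6,2,W):
BBBBBBBBB
BBBBBBBBB
BBBBBBBBB
BRBBBBBBW
BBBBBBBBW
BBBBBBBBW
BBWBBBBBB
After op 4 paint(1,2,Y):
BBBBBBBBB
BBYBBBBBB
BBBBBBBBB
BRBBBBBBW
BBBBBBBBW
BBBBBBBBW
BBWBBBBBB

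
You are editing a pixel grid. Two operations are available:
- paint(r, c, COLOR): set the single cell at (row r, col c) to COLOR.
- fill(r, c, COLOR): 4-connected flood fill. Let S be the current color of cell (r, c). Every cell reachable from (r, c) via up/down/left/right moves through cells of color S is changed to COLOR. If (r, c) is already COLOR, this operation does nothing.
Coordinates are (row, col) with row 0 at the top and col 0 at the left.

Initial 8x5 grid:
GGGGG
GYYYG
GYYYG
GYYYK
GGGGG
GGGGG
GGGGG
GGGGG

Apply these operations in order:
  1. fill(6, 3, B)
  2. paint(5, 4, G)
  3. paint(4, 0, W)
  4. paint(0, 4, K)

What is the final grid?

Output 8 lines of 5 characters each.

Answer: BBBBK
BYYYB
BYYYB
BYYYK
WBBBB
BBBBG
BBBBB
BBBBB

Derivation:
After op 1 fill(6,3,B) [30 cells changed]:
BBBBB
BYYYB
BYYYB
BYYYK
BBBBB
BBBBB
BBBBB
BBBBB
After op 2 paint(5,4,G):
BBBBB
BYYYB
BYYYB
BYYYK
BBBBB
BBBBG
BBBBB
BBBBB
After op 3 paint(4,0,W):
BBBBB
BYYYB
BYYYB
BYYYK
WBBBB
BBBBG
BBBBB
BBBBB
After op 4 paint(0,4,K):
BBBBK
BYYYB
BYYYB
BYYYK
WBBBB
BBBBG
BBBBB
BBBBB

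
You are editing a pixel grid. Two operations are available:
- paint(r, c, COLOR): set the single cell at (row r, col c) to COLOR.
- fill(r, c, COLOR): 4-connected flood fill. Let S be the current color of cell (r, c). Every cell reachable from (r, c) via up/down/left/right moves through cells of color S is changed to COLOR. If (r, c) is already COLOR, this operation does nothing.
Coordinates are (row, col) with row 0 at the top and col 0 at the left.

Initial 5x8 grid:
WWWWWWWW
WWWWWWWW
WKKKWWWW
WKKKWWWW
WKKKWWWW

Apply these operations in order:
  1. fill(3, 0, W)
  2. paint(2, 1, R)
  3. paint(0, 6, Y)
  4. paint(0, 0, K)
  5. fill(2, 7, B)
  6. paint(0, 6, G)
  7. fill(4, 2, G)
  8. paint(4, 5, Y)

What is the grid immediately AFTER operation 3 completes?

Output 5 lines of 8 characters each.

Answer: WWWWWWYW
WWWWWWWW
WRKKWWWW
WKKKWWWW
WKKKWWWW

Derivation:
After op 1 fill(3,0,W) [0 cells changed]:
WWWWWWWW
WWWWWWWW
WKKKWWWW
WKKKWWWW
WKKKWWWW
After op 2 paint(2,1,R):
WWWWWWWW
WWWWWWWW
WRKKWWWW
WKKKWWWW
WKKKWWWW
After op 3 paint(0,6,Y):
WWWWWWYW
WWWWWWWW
WRKKWWWW
WKKKWWWW
WKKKWWWW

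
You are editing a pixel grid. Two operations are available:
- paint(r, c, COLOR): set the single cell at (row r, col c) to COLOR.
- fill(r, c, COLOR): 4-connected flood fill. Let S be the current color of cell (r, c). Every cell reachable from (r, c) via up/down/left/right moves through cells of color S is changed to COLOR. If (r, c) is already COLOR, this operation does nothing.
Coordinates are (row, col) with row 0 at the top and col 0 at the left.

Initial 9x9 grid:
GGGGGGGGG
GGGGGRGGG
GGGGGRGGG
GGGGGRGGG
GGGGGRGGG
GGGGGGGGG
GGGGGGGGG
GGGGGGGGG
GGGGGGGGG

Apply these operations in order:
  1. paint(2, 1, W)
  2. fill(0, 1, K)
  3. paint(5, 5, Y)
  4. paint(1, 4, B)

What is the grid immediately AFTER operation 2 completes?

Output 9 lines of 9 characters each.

Answer: KKKKKKKKK
KKKKKRKKK
KWKKKRKKK
KKKKKRKKK
KKKKKRKKK
KKKKKKKKK
KKKKKKKKK
KKKKKKKKK
KKKKKKKKK

Derivation:
After op 1 paint(2,1,W):
GGGGGGGGG
GGGGGRGGG
GWGGGRGGG
GGGGGRGGG
GGGGGRGGG
GGGGGGGGG
GGGGGGGGG
GGGGGGGGG
GGGGGGGGG
After op 2 fill(0,1,K) [76 cells changed]:
KKKKKKKKK
KKKKKRKKK
KWKKKRKKK
KKKKKRKKK
KKKKKRKKK
KKKKKKKKK
KKKKKKKKK
KKKKKKKKK
KKKKKKKKK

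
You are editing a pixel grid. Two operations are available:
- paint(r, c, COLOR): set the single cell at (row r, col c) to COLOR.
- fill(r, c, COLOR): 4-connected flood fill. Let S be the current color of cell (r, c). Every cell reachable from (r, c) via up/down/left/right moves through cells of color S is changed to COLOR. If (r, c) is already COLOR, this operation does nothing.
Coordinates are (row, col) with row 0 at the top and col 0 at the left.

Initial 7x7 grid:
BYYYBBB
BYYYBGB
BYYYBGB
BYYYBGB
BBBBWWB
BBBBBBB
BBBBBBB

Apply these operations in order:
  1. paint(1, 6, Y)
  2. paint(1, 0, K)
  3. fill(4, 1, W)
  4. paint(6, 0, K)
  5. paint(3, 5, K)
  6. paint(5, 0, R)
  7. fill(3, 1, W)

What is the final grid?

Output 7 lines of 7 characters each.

Answer: BWWWBBB
KWWWBGY
WWWWBGW
WWWWBKW
WWWWWWW
RWWWWWW
KWWWWWW

Derivation:
After op 1 paint(1,6,Y):
BYYYBBB
BYYYBGY
BYYYBGB
BYYYBGB
BBBBWWB
BBBBBBB
BBBBBBB
After op 2 paint(1,0,K):
BYYYBBB
KYYYBGY
BYYYBGB
BYYYBGB
BBBBWWB
BBBBBBB
BBBBBBB
After op 3 fill(4,1,W) [23 cells changed]:
BYYYBBB
KYYYBGY
WYYYBGW
WYYYBGW
WWWWWWW
WWWWWWW
WWWWWWW
After op 4 paint(6,0,K):
BYYYBBB
KYYYBGY
WYYYBGW
WYYYBGW
WWWWWWW
WWWWWWW
KWWWWWW
After op 5 paint(3,5,K):
BYYYBBB
KYYYBGY
WYYYBGW
WYYYBKW
WWWWWWW
WWWWWWW
KWWWWWW
After op 6 paint(5,0,R):
BYYYBBB
KYYYBGY
WYYYBGW
WYYYBKW
WWWWWWW
RWWWWWW
KWWWWWW
After op 7 fill(3,1,W) [12 cells changed]:
BWWWBBB
KWWWBGY
WWWWBGW
WWWWBKW
WWWWWWW
RWWWWWW
KWWWWWW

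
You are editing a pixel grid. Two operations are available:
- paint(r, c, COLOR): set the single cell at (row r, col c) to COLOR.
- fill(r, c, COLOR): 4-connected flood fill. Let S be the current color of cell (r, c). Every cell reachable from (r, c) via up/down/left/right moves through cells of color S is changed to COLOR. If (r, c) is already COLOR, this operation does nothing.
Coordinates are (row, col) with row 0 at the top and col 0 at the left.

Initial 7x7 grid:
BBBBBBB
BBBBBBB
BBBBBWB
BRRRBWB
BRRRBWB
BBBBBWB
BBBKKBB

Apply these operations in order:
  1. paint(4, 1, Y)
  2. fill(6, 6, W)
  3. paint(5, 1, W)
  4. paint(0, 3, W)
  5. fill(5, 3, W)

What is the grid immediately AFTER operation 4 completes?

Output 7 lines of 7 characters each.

Answer: WWWWWWW
WWWWWWW
WWWWWWW
WRRRWWW
WYRRWWW
WWWWWWW
WWWKKWW

Derivation:
After op 1 paint(4,1,Y):
BBBBBBB
BBBBBBB
BBBBBWB
BRRRBWB
BYRRBWB
BBBBBWB
BBBKKBB
After op 2 fill(6,6,W) [37 cells changed]:
WWWWWWW
WWWWWWW
WWWWWWW
WRRRWWW
WYRRWWW
WWWWWWW
WWWKKWW
After op 3 paint(5,1,W):
WWWWWWW
WWWWWWW
WWWWWWW
WRRRWWW
WYRRWWW
WWWWWWW
WWWKKWW
After op 4 paint(0,3,W):
WWWWWWW
WWWWWWW
WWWWWWW
WRRRWWW
WYRRWWW
WWWWWWW
WWWKKWW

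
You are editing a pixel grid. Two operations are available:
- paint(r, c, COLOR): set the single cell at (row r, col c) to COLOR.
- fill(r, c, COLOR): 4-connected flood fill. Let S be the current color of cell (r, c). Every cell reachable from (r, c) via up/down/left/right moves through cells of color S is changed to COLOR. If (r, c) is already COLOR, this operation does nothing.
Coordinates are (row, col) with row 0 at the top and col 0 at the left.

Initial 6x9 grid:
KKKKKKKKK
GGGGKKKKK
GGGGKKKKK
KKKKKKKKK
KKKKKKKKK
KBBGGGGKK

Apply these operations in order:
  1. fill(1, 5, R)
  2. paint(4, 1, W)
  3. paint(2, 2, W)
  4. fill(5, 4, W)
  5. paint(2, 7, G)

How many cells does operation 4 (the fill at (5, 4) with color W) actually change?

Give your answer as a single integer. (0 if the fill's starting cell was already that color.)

Answer: 4

Derivation:
After op 1 fill(1,5,R) [40 cells changed]:
RRRRRRRRR
GGGGRRRRR
GGGGRRRRR
RRRRRRRRR
RRRRRRRRR
RBBGGGGRR
After op 2 paint(4,1,W):
RRRRRRRRR
GGGGRRRRR
GGGGRRRRR
RRRRRRRRR
RWRRRRRRR
RBBGGGGRR
After op 3 paint(2,2,W):
RRRRRRRRR
GGGGRRRRR
GGWGRRRRR
RRRRRRRRR
RWRRRRRRR
RBBGGGGRR
After op 4 fill(5,4,W) [4 cells changed]:
RRRRRRRRR
GGGGRRRRR
GGWGRRRRR
RRRRRRRRR
RWRRRRRRR
RBBWWWWRR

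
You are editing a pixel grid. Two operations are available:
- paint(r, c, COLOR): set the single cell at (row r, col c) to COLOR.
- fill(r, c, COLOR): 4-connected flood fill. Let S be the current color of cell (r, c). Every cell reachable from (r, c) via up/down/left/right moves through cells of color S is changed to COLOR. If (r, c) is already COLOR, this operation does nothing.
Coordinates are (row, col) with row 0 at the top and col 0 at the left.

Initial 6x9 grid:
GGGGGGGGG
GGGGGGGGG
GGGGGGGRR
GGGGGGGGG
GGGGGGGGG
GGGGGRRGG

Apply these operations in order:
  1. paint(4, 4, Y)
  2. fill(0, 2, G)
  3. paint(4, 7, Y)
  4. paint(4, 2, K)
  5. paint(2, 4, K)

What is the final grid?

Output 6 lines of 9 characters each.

Answer: GGGGGGGGG
GGGGGGGGG
GGGGKGGRR
GGGGGGGGG
GGKGYGGYG
GGGGGRRGG

Derivation:
After op 1 paint(4,4,Y):
GGGGGGGGG
GGGGGGGGG
GGGGGGGRR
GGGGGGGGG
GGGGYGGGG
GGGGGRRGG
After op 2 fill(0,2,G) [0 cells changed]:
GGGGGGGGG
GGGGGGGGG
GGGGGGGRR
GGGGGGGGG
GGGGYGGGG
GGGGGRRGG
After op 3 paint(4,7,Y):
GGGGGGGGG
GGGGGGGGG
GGGGGGGRR
GGGGGGGGG
GGGGYGGYG
GGGGGRRGG
After op 4 paint(4,2,K):
GGGGGGGGG
GGGGGGGGG
GGGGGGGRR
GGGGGGGGG
GGKGYGGYG
GGGGGRRGG
After op 5 paint(2,4,K):
GGGGGGGGG
GGGGGGGGG
GGGGKGGRR
GGGGGGGGG
GGKGYGGYG
GGGGGRRGG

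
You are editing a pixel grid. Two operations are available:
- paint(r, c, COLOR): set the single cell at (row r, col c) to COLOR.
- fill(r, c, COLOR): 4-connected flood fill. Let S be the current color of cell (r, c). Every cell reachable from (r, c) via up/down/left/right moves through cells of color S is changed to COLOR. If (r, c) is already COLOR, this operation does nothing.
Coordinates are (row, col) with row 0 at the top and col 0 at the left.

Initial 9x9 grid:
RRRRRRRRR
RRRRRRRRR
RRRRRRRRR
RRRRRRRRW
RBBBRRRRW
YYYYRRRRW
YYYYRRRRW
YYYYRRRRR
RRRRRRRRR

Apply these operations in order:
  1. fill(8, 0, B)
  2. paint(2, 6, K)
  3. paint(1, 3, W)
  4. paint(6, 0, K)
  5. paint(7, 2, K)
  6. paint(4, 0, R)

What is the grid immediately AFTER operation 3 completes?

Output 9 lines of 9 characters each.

Answer: BBBBBBBBB
BBBWBBBBB
BBBBBBKBB
BBBBBBBBW
BBBBBBBBW
YYYYBBBBW
YYYYBBBBW
YYYYBBBBB
BBBBBBBBB

Derivation:
After op 1 fill(8,0,B) [62 cells changed]:
BBBBBBBBB
BBBBBBBBB
BBBBBBBBB
BBBBBBBBW
BBBBBBBBW
YYYYBBBBW
YYYYBBBBW
YYYYBBBBB
BBBBBBBBB
After op 2 paint(2,6,K):
BBBBBBBBB
BBBBBBBBB
BBBBBBKBB
BBBBBBBBW
BBBBBBBBW
YYYYBBBBW
YYYYBBBBW
YYYYBBBBB
BBBBBBBBB
After op 3 paint(1,3,W):
BBBBBBBBB
BBBWBBBBB
BBBBBBKBB
BBBBBBBBW
BBBBBBBBW
YYYYBBBBW
YYYYBBBBW
YYYYBBBBB
BBBBBBBBB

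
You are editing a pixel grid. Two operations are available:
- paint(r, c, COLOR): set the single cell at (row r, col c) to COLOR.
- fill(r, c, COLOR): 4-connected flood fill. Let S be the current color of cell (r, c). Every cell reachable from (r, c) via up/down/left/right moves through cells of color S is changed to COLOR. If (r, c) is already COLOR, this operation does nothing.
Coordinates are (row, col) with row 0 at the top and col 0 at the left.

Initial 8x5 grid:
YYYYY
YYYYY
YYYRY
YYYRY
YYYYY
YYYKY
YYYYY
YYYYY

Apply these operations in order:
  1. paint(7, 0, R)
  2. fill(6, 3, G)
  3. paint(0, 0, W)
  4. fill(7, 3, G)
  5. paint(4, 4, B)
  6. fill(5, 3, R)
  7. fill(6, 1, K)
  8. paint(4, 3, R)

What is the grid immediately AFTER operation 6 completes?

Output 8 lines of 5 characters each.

Answer: WGGGG
GGGGG
GGGRG
GGGRG
GGGGB
GGGRG
GGGGG
RGGGG

Derivation:
After op 1 paint(7,0,R):
YYYYY
YYYYY
YYYRY
YYYRY
YYYYY
YYYKY
YYYYY
RYYYY
After op 2 fill(6,3,G) [36 cells changed]:
GGGGG
GGGGG
GGGRG
GGGRG
GGGGG
GGGKG
GGGGG
RGGGG
After op 3 paint(0,0,W):
WGGGG
GGGGG
GGGRG
GGGRG
GGGGG
GGGKG
GGGGG
RGGGG
After op 4 fill(7,3,G) [0 cells changed]:
WGGGG
GGGGG
GGGRG
GGGRG
GGGGG
GGGKG
GGGGG
RGGGG
After op 5 paint(4,4,B):
WGGGG
GGGGG
GGGRG
GGGRG
GGGGB
GGGKG
GGGGG
RGGGG
After op 6 fill(5,3,R) [1 cells changed]:
WGGGG
GGGGG
GGGRG
GGGRG
GGGGB
GGGRG
GGGGG
RGGGG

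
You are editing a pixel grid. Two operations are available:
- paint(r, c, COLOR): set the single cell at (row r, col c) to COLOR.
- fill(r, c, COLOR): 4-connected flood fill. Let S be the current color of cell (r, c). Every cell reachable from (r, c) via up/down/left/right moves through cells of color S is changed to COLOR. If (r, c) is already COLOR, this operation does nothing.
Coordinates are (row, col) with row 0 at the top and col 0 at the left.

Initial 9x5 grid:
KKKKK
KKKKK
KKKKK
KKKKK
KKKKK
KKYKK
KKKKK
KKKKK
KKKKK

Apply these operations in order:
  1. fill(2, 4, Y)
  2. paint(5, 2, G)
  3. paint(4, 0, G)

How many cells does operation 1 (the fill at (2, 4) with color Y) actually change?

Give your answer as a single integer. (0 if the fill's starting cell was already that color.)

Answer: 44

Derivation:
After op 1 fill(2,4,Y) [44 cells changed]:
YYYYY
YYYYY
YYYYY
YYYYY
YYYYY
YYYYY
YYYYY
YYYYY
YYYYY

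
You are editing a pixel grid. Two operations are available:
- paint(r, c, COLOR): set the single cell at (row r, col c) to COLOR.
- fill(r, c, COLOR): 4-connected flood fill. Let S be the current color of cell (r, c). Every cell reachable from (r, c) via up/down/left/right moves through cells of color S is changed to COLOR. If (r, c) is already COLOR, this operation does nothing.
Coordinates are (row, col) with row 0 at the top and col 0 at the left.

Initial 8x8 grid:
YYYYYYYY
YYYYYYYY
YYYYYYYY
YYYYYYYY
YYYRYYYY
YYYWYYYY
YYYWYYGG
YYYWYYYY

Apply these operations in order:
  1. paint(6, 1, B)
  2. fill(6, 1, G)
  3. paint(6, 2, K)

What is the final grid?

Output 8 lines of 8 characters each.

Answer: YYYYYYYY
YYYYYYYY
YYYYYYYY
YYYYYYYY
YYYRYYYY
YYYWYYYY
YGKWYYGG
YYYWYYYY

Derivation:
After op 1 paint(6,1,B):
YYYYYYYY
YYYYYYYY
YYYYYYYY
YYYYYYYY
YYYRYYYY
YYYWYYYY
YBYWYYGG
YYYWYYYY
After op 2 fill(6,1,G) [1 cells changed]:
YYYYYYYY
YYYYYYYY
YYYYYYYY
YYYYYYYY
YYYRYYYY
YYYWYYYY
YGYWYYGG
YYYWYYYY
After op 3 paint(6,2,K):
YYYYYYYY
YYYYYYYY
YYYYYYYY
YYYYYYYY
YYYRYYYY
YYYWYYYY
YGKWYYGG
YYYWYYYY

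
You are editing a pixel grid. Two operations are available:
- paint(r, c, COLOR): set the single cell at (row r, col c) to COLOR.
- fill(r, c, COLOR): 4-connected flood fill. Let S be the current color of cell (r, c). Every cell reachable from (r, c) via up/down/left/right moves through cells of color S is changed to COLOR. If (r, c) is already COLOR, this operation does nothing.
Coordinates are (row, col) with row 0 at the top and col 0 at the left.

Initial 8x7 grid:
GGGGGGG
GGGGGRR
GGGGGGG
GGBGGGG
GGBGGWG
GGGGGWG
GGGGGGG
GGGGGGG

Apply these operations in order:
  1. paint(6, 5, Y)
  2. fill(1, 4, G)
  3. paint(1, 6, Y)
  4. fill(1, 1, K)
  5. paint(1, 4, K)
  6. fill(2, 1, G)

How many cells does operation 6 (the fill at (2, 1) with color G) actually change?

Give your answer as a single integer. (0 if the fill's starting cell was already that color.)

Answer: 49

Derivation:
After op 1 paint(6,5,Y):
GGGGGGG
GGGGGRR
GGGGGGG
GGBGGGG
GGBGGWG
GGGGGWG
GGGGGYG
GGGGGGG
After op 2 fill(1,4,G) [0 cells changed]:
GGGGGGG
GGGGGRR
GGGGGGG
GGBGGGG
GGBGGWG
GGGGGWG
GGGGGYG
GGGGGGG
After op 3 paint(1,6,Y):
GGGGGGG
GGGGGRY
GGGGGGG
GGBGGGG
GGBGGWG
GGGGGWG
GGGGGYG
GGGGGGG
After op 4 fill(1,1,K) [49 cells changed]:
KKKKKKK
KKKKKRY
KKKKKKK
KKBKKKK
KKBKKWK
KKKKKWK
KKKKKYK
KKKKKKK
After op 5 paint(1,4,K):
KKKKKKK
KKKKKRY
KKKKKKK
KKBKKKK
KKBKKWK
KKKKKWK
KKKKKYK
KKKKKKK
After op 6 fill(2,1,G) [49 cells changed]:
GGGGGGG
GGGGGRY
GGGGGGG
GGBGGGG
GGBGGWG
GGGGGWG
GGGGGYG
GGGGGGG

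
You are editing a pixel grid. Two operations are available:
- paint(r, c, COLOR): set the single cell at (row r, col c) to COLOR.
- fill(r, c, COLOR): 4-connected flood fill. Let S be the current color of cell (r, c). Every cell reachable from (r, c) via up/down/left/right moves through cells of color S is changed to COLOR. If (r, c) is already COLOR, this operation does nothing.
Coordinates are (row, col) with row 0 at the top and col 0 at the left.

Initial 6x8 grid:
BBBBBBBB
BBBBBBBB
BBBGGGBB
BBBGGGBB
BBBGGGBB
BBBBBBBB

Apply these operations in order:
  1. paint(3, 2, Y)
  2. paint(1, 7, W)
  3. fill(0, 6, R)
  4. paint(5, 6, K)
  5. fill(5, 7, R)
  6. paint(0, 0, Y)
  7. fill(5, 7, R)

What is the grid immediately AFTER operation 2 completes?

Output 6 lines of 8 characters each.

After op 1 paint(3,2,Y):
BBBBBBBB
BBBBBBBB
BBBGGGBB
BBYGGGBB
BBBGGGBB
BBBBBBBB
After op 2 paint(1,7,W):
BBBBBBBB
BBBBBBBW
BBBGGGBB
BBYGGGBB
BBBGGGBB
BBBBBBBB

Answer: BBBBBBBB
BBBBBBBW
BBBGGGBB
BBYGGGBB
BBBGGGBB
BBBBBBBB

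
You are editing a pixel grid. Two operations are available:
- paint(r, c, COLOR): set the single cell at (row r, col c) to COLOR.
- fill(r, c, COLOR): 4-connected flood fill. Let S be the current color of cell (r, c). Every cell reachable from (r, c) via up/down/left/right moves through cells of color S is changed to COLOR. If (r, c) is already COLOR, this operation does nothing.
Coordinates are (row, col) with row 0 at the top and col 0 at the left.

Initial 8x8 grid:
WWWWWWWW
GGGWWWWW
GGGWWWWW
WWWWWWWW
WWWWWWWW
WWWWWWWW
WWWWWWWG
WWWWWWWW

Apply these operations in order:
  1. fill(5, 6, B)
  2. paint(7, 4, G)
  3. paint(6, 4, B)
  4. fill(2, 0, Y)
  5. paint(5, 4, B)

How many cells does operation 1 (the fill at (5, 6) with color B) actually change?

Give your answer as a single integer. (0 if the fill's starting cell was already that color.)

After op 1 fill(5,6,B) [57 cells changed]:
BBBBBBBB
GGGBBBBB
GGGBBBBB
BBBBBBBB
BBBBBBBB
BBBBBBBB
BBBBBBBG
BBBBBBBB

Answer: 57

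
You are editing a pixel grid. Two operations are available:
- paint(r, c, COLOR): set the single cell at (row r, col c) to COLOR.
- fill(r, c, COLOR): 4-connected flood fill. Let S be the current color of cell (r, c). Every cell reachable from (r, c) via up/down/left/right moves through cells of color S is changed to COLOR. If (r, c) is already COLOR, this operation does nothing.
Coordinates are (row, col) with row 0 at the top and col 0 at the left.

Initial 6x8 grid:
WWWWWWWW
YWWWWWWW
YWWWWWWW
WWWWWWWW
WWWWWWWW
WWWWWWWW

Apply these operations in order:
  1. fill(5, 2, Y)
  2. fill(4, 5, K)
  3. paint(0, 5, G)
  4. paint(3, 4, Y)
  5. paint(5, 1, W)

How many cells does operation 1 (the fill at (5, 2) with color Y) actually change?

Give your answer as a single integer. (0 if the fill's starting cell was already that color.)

After op 1 fill(5,2,Y) [46 cells changed]:
YYYYYYYY
YYYYYYYY
YYYYYYYY
YYYYYYYY
YYYYYYYY
YYYYYYYY

Answer: 46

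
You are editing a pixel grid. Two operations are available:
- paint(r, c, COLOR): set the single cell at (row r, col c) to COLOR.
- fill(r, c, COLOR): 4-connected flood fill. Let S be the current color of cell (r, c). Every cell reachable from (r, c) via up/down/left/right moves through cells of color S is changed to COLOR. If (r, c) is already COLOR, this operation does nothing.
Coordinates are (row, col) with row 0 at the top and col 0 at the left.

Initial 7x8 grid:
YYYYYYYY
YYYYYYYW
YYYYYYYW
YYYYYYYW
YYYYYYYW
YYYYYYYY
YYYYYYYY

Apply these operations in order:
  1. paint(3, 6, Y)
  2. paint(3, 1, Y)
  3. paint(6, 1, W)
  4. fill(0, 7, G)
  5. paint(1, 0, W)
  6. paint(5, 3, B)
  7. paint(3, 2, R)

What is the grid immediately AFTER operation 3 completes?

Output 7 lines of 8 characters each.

After op 1 paint(3,6,Y):
YYYYYYYY
YYYYYYYW
YYYYYYYW
YYYYYYYW
YYYYYYYW
YYYYYYYY
YYYYYYYY
After op 2 paint(3,1,Y):
YYYYYYYY
YYYYYYYW
YYYYYYYW
YYYYYYYW
YYYYYYYW
YYYYYYYY
YYYYYYYY
After op 3 paint(6,1,W):
YYYYYYYY
YYYYYYYW
YYYYYYYW
YYYYYYYW
YYYYYYYW
YYYYYYYY
YWYYYYYY

Answer: YYYYYYYY
YYYYYYYW
YYYYYYYW
YYYYYYYW
YYYYYYYW
YYYYYYYY
YWYYYYYY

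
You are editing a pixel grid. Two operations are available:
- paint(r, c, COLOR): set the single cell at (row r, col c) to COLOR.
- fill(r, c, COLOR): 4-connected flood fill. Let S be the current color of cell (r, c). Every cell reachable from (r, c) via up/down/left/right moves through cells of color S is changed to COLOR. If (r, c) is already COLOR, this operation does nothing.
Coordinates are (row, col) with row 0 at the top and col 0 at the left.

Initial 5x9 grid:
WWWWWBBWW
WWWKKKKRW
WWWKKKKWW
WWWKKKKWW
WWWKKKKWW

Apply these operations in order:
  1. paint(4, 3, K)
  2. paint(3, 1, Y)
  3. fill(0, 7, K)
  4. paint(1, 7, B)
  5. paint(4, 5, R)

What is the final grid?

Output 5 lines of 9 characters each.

After op 1 paint(4,3,K):
WWWWWBBWW
WWWKKKKRW
WWWKKKKWW
WWWKKKKWW
WWWKKKKWW
After op 2 paint(3,1,Y):
WWWWWBBWW
WWWKKKKRW
WWWKKKKWW
WYWKKKKWW
WWWKKKKWW
After op 3 fill(0,7,K) [9 cells changed]:
WWWWWBBKK
WWWKKKKRK
WWWKKKKKK
WYWKKKKKK
WWWKKKKKK
After op 4 paint(1,7,B):
WWWWWBBKK
WWWKKKKBK
WWWKKKKKK
WYWKKKKKK
WWWKKKKKK
After op 5 paint(4,5,R):
WWWWWBBKK
WWWKKKKBK
WWWKKKKKK
WYWKKKKKK
WWWKKRKKK

Answer: WWWWWBBKK
WWWKKKKBK
WWWKKKKKK
WYWKKKKKK
WWWKKRKKK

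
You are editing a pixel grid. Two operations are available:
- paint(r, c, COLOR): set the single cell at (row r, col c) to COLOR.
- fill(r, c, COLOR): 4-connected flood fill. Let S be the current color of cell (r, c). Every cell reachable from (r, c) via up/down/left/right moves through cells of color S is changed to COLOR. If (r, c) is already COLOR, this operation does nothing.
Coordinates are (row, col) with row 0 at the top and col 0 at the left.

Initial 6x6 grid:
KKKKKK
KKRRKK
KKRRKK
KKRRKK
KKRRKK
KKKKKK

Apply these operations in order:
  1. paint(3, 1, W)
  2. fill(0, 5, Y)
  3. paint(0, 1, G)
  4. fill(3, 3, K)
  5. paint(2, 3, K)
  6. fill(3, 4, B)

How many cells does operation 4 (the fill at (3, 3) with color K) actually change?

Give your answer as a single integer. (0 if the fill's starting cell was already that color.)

Answer: 8

Derivation:
After op 1 paint(3,1,W):
KKKKKK
KKRRKK
KKRRKK
KWRRKK
KKRRKK
KKKKKK
After op 2 fill(0,5,Y) [27 cells changed]:
YYYYYY
YYRRYY
YYRRYY
YWRRYY
YYRRYY
YYYYYY
After op 3 paint(0,1,G):
YGYYYY
YYRRYY
YYRRYY
YWRRYY
YYRRYY
YYYYYY
After op 4 fill(3,3,K) [8 cells changed]:
YGYYYY
YYKKYY
YYKKYY
YWKKYY
YYKKYY
YYYYYY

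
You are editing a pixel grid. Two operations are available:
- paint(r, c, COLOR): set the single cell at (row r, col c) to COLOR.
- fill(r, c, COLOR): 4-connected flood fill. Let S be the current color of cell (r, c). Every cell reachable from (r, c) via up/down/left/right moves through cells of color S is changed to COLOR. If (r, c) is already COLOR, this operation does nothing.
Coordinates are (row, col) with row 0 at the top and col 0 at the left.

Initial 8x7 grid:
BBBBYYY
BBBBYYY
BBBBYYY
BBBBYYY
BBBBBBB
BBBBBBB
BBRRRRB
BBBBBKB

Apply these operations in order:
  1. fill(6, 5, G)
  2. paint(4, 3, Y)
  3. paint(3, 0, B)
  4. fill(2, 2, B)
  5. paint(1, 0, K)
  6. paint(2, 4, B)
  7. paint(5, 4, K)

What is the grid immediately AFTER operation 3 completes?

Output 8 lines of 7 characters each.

After op 1 fill(6,5,G) [4 cells changed]:
BBBBYYY
BBBBYYY
BBBBYYY
BBBBYYY
BBBBBBB
BBBBBBB
BBGGGGB
BBBBBKB
After op 2 paint(4,3,Y):
BBBBYYY
BBBBYYY
BBBBYYY
BBBBYYY
BBBYBBB
BBBBBBB
BBGGGGB
BBBBBKB
After op 3 paint(3,0,B):
BBBBYYY
BBBBYYY
BBBBYYY
BBBBYYY
BBBYBBB
BBBBBBB
BBGGGGB
BBBBBKB

Answer: BBBBYYY
BBBBYYY
BBBBYYY
BBBBYYY
BBBYBBB
BBBBBBB
BBGGGGB
BBBBBKB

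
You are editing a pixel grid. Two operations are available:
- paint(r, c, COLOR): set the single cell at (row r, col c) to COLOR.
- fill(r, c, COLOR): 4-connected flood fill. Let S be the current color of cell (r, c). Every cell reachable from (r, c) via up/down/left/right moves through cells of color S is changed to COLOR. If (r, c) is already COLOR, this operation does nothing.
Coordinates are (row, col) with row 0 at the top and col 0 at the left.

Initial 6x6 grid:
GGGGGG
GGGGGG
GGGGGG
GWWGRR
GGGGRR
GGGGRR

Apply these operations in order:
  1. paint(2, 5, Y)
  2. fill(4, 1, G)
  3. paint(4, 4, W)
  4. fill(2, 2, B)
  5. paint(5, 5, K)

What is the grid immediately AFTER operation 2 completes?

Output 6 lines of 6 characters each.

After op 1 paint(2,5,Y):
GGGGGG
GGGGGG
GGGGGY
GWWGRR
GGGGRR
GGGGRR
After op 2 fill(4,1,G) [0 cells changed]:
GGGGGG
GGGGGG
GGGGGY
GWWGRR
GGGGRR
GGGGRR

Answer: GGGGGG
GGGGGG
GGGGGY
GWWGRR
GGGGRR
GGGGRR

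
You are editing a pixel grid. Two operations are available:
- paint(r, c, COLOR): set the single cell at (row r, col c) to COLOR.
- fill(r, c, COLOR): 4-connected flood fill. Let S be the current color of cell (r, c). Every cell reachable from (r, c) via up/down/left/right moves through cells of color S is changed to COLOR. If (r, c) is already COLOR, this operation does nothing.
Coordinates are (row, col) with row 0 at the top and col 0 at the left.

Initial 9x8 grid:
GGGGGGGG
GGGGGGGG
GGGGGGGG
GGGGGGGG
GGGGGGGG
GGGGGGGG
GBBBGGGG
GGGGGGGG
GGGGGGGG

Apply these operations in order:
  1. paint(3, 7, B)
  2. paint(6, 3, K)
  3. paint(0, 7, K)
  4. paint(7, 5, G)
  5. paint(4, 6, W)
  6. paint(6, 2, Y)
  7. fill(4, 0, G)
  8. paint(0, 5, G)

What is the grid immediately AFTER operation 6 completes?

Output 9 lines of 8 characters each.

After op 1 paint(3,7,B):
GGGGGGGG
GGGGGGGG
GGGGGGGG
GGGGGGGB
GGGGGGGG
GGGGGGGG
GBBBGGGG
GGGGGGGG
GGGGGGGG
After op 2 paint(6,3,K):
GGGGGGGG
GGGGGGGG
GGGGGGGG
GGGGGGGB
GGGGGGGG
GGGGGGGG
GBBKGGGG
GGGGGGGG
GGGGGGGG
After op 3 paint(0,7,K):
GGGGGGGK
GGGGGGGG
GGGGGGGG
GGGGGGGB
GGGGGGGG
GGGGGGGG
GBBKGGGG
GGGGGGGG
GGGGGGGG
After op 4 paint(7,5,G):
GGGGGGGK
GGGGGGGG
GGGGGGGG
GGGGGGGB
GGGGGGGG
GGGGGGGG
GBBKGGGG
GGGGGGGG
GGGGGGGG
After op 5 paint(4,6,W):
GGGGGGGK
GGGGGGGG
GGGGGGGG
GGGGGGGB
GGGGGGWG
GGGGGGGG
GBBKGGGG
GGGGGGGG
GGGGGGGG
After op 6 paint(6,2,Y):
GGGGGGGK
GGGGGGGG
GGGGGGGG
GGGGGGGB
GGGGGGWG
GGGGGGGG
GBYKGGGG
GGGGGGGG
GGGGGGGG

Answer: GGGGGGGK
GGGGGGGG
GGGGGGGG
GGGGGGGB
GGGGGGWG
GGGGGGGG
GBYKGGGG
GGGGGGGG
GGGGGGGG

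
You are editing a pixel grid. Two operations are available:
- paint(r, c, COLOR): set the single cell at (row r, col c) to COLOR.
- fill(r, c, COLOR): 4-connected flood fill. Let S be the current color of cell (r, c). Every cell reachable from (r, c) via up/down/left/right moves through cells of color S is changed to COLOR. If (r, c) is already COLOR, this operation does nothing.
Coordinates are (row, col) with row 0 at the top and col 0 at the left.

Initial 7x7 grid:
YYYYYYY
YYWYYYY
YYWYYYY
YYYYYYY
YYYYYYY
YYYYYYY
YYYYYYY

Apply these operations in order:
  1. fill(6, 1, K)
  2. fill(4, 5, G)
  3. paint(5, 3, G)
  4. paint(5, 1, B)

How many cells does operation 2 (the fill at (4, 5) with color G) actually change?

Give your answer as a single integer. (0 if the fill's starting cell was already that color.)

Answer: 47

Derivation:
After op 1 fill(6,1,K) [47 cells changed]:
KKKKKKK
KKWKKKK
KKWKKKK
KKKKKKK
KKKKKKK
KKKKKKK
KKKKKKK
After op 2 fill(4,5,G) [47 cells changed]:
GGGGGGG
GGWGGGG
GGWGGGG
GGGGGGG
GGGGGGG
GGGGGGG
GGGGGGG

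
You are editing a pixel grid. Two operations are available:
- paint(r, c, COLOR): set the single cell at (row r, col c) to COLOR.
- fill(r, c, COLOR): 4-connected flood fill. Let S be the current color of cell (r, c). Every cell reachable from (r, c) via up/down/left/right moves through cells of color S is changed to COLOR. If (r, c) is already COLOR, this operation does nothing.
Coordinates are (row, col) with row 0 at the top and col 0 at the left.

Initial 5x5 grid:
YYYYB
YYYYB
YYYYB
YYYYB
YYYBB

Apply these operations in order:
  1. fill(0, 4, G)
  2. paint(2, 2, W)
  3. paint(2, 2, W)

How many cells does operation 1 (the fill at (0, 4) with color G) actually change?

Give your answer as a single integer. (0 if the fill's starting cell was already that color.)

After op 1 fill(0,4,G) [6 cells changed]:
YYYYG
YYYYG
YYYYG
YYYYG
YYYGG

Answer: 6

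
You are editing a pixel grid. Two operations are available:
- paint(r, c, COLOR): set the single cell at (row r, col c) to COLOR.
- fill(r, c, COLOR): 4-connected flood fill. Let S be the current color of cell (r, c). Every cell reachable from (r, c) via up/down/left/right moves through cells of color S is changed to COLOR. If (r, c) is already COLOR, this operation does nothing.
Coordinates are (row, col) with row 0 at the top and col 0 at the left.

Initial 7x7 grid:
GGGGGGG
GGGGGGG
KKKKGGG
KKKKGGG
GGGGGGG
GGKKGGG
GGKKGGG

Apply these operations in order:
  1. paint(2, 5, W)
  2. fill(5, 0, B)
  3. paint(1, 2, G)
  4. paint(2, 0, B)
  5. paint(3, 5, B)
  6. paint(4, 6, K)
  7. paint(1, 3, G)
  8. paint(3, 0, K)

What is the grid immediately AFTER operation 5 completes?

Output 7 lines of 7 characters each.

After op 1 paint(2,5,W):
GGGGGGG
GGGGGGG
KKKKGWG
KKKKGGG
GGGGGGG
GGKKGGG
GGKKGGG
After op 2 fill(5,0,B) [36 cells changed]:
BBBBBBB
BBBBBBB
KKKKBWB
KKKKBBB
BBBBBBB
BBKKBBB
BBKKBBB
After op 3 paint(1,2,G):
BBBBBBB
BBGBBBB
KKKKBWB
KKKKBBB
BBBBBBB
BBKKBBB
BBKKBBB
After op 4 paint(2,0,B):
BBBBBBB
BBGBBBB
BKKKBWB
KKKKBBB
BBBBBBB
BBKKBBB
BBKKBBB
After op 5 paint(3,5,B):
BBBBBBB
BBGBBBB
BKKKBWB
KKKKBBB
BBBBBBB
BBKKBBB
BBKKBBB

Answer: BBBBBBB
BBGBBBB
BKKKBWB
KKKKBBB
BBBBBBB
BBKKBBB
BBKKBBB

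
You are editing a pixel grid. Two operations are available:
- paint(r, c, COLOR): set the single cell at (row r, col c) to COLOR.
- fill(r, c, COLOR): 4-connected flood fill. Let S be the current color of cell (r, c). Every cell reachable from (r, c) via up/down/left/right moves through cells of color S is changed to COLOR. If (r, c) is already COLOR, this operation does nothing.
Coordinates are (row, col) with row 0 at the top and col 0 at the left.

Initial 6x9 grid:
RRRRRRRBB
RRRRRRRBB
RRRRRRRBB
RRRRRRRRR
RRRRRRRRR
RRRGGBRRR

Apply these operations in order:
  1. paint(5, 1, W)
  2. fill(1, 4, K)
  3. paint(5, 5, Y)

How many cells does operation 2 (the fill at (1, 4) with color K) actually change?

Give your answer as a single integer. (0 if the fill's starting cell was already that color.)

After op 1 paint(5,1,W):
RRRRRRRBB
RRRRRRRBB
RRRRRRRBB
RRRRRRRRR
RRRRRRRRR
RWRGGBRRR
After op 2 fill(1,4,K) [44 cells changed]:
KKKKKKKBB
KKKKKKKBB
KKKKKKKBB
KKKKKKKKK
KKKKKKKKK
KWKGGBKKK

Answer: 44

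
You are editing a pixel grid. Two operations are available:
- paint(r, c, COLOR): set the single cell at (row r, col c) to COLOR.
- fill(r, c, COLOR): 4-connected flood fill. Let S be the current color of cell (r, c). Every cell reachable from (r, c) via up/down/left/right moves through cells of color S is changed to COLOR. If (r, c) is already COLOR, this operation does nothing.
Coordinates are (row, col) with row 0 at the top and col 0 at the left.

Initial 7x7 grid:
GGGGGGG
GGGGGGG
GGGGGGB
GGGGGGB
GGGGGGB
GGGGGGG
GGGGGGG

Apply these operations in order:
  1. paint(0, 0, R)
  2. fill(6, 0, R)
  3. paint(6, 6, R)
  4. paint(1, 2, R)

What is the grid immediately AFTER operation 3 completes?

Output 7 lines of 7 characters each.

Answer: RRRRRRR
RRRRRRR
RRRRRRB
RRRRRRB
RRRRRRB
RRRRRRR
RRRRRRR

Derivation:
After op 1 paint(0,0,R):
RGGGGGG
GGGGGGG
GGGGGGB
GGGGGGB
GGGGGGB
GGGGGGG
GGGGGGG
After op 2 fill(6,0,R) [45 cells changed]:
RRRRRRR
RRRRRRR
RRRRRRB
RRRRRRB
RRRRRRB
RRRRRRR
RRRRRRR
After op 3 paint(6,6,R):
RRRRRRR
RRRRRRR
RRRRRRB
RRRRRRB
RRRRRRB
RRRRRRR
RRRRRRR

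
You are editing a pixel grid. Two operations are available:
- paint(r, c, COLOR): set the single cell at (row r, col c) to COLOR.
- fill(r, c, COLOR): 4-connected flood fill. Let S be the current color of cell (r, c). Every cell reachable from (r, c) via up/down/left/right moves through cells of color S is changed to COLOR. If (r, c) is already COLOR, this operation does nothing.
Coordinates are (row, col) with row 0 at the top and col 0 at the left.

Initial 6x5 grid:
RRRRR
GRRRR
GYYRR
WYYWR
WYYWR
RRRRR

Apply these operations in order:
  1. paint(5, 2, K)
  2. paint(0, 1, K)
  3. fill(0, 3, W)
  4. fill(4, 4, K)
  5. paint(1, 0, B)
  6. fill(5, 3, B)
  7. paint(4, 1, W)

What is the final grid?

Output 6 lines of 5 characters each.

After op 1 paint(5,2,K):
RRRRR
GRRRR
GYYRR
WYYWR
WYYWR
RRKRR
After op 2 paint(0,1,K):
RKRRR
GRRRR
GYYRR
WYYWR
WYYWR
RRKRR
After op 3 fill(0,3,W) [13 cells changed]:
RKWWW
GWWWW
GYYWW
WYYWW
WYYWW
RRKWW
After op 4 fill(4,4,K) [15 cells changed]:
RKKKK
GKKKK
GYYKK
WYYKK
WYYKK
RRKKK
After op 5 paint(1,0,B):
RKKKK
BKKKK
GYYKK
WYYKK
WYYKK
RRKKK
After op 6 fill(5,3,B) [17 cells changed]:
RBBBB
BBBBB
GYYBB
WYYBB
WYYBB
RRBBB
After op 7 paint(4,1,W):
RBBBB
BBBBB
GYYBB
WYYBB
WWYBB
RRBBB

Answer: RBBBB
BBBBB
GYYBB
WYYBB
WWYBB
RRBBB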